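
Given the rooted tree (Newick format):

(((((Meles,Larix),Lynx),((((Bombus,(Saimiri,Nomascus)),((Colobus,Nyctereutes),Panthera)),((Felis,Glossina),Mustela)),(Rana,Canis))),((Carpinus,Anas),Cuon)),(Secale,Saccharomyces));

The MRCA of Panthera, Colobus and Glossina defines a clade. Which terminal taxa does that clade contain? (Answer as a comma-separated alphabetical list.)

Tracing Panthera: it sits inside ((Colobus,Nyctereutes),Panthera).
Tracing Colobus: it sits inside (Colobus,Nyctereutes).
Tracing Glossina: it sits inside (Felis,Glossina).
The smallest clade enclosing all 3 is (((Bombus,(Saimiri,Nomascus)),((Colobus,Nyctereutes),Panthera)),((Felis,Glossina),Mustela)); the answer is its 9 terminal taxa in alphabetical order.

Bombus, Colobus, Felis, Glossina, Mustela, Nomascus, Nyctereutes, Panthera, Saimiri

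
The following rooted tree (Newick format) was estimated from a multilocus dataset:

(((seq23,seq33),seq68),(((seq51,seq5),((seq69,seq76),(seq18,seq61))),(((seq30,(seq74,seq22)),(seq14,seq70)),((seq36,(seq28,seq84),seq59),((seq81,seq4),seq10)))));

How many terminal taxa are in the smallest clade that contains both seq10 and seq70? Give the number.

12

The MRCA of seq10 and seq70 is the node subtending (((seq30,(seq74,seq22)),(seq14,seq70)),((seq36,(seq28,seq84),seq59),((seq81,seq4),seq10))).
That clade contains 12 terminal taxa: seq10, seq14, seq22, seq28, seq30, seq36, seq4, seq59, seq70, seq74, seq81, seq84.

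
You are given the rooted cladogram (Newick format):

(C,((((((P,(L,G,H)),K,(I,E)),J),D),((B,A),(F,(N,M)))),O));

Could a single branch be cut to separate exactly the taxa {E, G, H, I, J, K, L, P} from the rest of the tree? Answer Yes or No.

The most recent common ancestor of these taxa subtends (((P,(L,G,H)),K,(I,E)),J).
That clade has exactly 8 tips — every listed taxon and nothing else — so the group is monophyletic.

Yes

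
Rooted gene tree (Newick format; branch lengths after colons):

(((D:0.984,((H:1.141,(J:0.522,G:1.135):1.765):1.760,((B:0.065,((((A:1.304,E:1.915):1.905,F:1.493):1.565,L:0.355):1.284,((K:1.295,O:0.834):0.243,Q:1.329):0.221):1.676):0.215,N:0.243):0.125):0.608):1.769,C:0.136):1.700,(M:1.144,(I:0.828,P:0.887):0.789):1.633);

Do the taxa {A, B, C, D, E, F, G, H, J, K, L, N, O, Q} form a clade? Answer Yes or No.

The most recent common ancestor of these taxa subtends ((D,((H,(J,G)),((B,((((A,E),F),L),((K,O),Q))),N))),C).
That clade has exactly 14 tips — every listed taxon and nothing else — so the group is monophyletic.

Yes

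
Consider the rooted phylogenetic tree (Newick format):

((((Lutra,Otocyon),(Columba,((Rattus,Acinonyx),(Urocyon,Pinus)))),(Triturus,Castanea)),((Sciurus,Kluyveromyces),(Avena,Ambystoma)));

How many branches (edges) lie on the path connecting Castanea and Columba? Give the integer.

The MRCA of Castanea and Columba is the node subtending (((Lutra,Otocyon),(Columba,((Rattus,Acinonyx),(Urocyon,Pinus)))),(Triturus,Castanea)).
From Castanea up to that node: 2 branches. From Columba up to the same node: 3 branches. Total: 2 + 3 = 5.

5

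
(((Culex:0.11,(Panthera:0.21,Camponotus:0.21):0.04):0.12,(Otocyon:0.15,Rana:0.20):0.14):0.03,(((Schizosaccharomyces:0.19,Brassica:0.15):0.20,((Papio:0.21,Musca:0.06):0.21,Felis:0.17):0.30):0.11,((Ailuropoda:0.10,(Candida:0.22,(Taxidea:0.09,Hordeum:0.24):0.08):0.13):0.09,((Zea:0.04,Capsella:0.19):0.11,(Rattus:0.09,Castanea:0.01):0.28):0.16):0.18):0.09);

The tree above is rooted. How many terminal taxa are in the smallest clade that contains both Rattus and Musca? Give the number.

13

The MRCA of Rattus and Musca is the node subtending (((Schizosaccharomyces,Brassica),((Papio,Musca),Felis)),((Ailuropoda,(Candida,(Taxidea,Hordeum))),((Zea,Capsella),(Rattus,Castanea)))).
That clade contains 13 terminal taxa: Ailuropoda, Brassica, Candida, Capsella, Castanea, Felis, Hordeum, Musca, Papio, Rattus, Schizosaccharomyces, Taxidea, Zea.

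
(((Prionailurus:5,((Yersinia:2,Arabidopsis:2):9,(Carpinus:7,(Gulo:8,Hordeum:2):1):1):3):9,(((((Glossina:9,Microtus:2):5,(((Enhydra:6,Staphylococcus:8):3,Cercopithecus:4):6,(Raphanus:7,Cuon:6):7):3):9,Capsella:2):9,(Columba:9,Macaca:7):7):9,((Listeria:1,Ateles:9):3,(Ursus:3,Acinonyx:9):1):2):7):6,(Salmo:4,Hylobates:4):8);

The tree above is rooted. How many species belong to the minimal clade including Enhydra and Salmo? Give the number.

The MRCA of Enhydra and Salmo is the root, so the clade is the entire tree.
That clade contains 22 terminal taxa: Acinonyx, Arabidopsis, Ateles, Capsella, Carpinus, Cercopithecus, Columba, Cuon, Enhydra, Glossina, Gulo, Hordeum, Hylobates, Listeria, Macaca, Microtus, Prionailurus, Raphanus, Salmo, Staphylococcus, Ursus, Yersinia.

22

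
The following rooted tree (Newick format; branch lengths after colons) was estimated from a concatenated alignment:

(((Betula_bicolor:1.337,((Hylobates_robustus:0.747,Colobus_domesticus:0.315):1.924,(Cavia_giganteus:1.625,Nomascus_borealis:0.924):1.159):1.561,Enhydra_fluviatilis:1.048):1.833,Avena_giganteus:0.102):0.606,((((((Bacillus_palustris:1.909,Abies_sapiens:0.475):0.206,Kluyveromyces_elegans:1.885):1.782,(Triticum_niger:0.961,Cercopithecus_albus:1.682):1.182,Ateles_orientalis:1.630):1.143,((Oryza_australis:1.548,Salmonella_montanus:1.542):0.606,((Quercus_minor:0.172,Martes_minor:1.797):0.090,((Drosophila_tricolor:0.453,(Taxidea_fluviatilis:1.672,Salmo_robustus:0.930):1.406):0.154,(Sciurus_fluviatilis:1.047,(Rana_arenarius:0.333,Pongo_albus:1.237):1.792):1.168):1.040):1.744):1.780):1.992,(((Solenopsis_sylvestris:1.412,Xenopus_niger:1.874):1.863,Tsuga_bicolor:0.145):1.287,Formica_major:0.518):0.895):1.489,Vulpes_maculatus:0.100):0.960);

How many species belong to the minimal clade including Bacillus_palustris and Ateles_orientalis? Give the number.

6

The MRCA of Bacillus_palustris and Ateles_orientalis is the node subtending (((Bacillus_palustris,Abies_sapiens),Kluyveromyces_elegans),(Triticum_niger,Cercopithecus_albus),Ateles_orientalis).
That clade contains 6 terminal taxa: Abies_sapiens, Ateles_orientalis, Bacillus_palustris, Cercopithecus_albus, Kluyveromyces_elegans, Triticum_niger.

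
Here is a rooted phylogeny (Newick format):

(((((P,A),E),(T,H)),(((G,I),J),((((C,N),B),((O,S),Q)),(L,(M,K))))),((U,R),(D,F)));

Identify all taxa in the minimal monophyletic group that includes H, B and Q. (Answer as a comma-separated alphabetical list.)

A, B, C, E, G, H, I, J, K, L, M, N, O, P, Q, S, T

Tracing H: it sits inside (T,H).
Tracing B: it sits inside ((C,N),B).
Tracing Q: it sits inside ((O,S),Q).
The smallest clade enclosing all 3 is ((((P,A),E),(T,H)),(((G,I),J),((((C,N),B),((O,S),Q)),(L,(M,K))))); the answer is its 17 terminal taxa in alphabetical order.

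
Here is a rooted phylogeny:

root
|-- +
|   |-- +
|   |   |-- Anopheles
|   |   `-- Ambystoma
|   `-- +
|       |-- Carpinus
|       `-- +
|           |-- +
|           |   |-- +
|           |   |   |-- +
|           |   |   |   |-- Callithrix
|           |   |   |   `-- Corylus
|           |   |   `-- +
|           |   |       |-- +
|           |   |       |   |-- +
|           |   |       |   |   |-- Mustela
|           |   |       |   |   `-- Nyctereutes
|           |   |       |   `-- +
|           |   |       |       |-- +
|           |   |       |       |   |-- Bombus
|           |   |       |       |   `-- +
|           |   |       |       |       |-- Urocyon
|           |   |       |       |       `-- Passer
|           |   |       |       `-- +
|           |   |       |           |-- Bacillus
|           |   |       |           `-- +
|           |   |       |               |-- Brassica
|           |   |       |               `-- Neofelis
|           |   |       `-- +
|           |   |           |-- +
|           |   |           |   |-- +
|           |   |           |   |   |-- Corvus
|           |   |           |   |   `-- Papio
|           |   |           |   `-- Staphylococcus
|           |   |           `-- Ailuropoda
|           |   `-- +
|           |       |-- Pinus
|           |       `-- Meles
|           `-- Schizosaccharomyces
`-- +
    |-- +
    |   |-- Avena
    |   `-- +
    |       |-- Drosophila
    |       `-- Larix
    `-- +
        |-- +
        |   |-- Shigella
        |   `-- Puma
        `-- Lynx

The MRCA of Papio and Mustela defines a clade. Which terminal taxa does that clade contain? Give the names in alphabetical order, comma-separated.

Ailuropoda, Bacillus, Bombus, Brassica, Corvus, Mustela, Neofelis, Nyctereutes, Papio, Passer, Staphylococcus, Urocyon

Tracing Papio: it sits inside (Corvus,Papio).
Tracing Mustela: it sits inside (Mustela,Nyctereutes).
The smallest clade enclosing both is (((Mustela,Nyctereutes),((Bombus,(Urocyon,Passer)),(Bacillus,(Brassica,Neofelis)))),(((Corvus,Papio),Staphylococcus),Ailuropoda)); the answer is its 12 terminal taxa in alphabetical order.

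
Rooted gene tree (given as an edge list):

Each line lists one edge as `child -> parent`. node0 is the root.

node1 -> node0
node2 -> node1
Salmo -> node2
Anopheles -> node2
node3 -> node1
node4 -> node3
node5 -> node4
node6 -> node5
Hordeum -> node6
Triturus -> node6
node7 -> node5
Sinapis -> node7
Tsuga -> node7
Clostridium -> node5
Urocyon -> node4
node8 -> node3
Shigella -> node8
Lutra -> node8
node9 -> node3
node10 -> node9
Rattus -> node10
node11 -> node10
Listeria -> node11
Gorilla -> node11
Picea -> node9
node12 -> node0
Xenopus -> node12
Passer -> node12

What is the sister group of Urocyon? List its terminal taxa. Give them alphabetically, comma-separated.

Clostridium, Hordeum, Sinapis, Triturus, Tsuga

Urocyon attaches to the tree at the node subtending (((Hordeum,Triturus),(Sinapis,Tsuga),Clostridium),Urocyon).
The other lineage descending from that same node — the sister group — is ((Hordeum,Triturus),(Sinapis,Tsuga),Clostridium); its 5 tips in alphabetical order are the answer.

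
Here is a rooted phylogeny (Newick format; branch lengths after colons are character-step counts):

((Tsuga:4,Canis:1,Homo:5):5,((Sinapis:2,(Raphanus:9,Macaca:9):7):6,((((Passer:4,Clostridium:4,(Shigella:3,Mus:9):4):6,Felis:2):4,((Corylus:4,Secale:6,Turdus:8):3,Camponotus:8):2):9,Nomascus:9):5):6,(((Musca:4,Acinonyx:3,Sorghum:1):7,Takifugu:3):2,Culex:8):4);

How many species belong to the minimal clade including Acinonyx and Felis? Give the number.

The MRCA of Acinonyx and Felis is the root, so the clade is the entire tree.
That clade contains 21 terminal taxa: Acinonyx, Camponotus, Canis, Clostridium, Corylus, Culex, Felis, Homo, Macaca, Mus, Musca, Nomascus, Passer, Raphanus, Secale, Shigella, Sinapis, Sorghum, Takifugu, Tsuga, Turdus.

21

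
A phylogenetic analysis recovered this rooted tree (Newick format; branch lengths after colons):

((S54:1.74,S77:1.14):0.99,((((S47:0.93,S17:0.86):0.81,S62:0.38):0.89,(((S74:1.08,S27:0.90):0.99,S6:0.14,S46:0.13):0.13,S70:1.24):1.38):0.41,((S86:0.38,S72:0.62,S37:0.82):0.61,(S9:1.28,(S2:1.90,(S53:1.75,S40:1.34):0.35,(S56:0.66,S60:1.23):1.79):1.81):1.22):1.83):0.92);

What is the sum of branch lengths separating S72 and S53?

The path runs S72 → … → MRCA → … → S53; the MRCA is the node subtending ((S86,S72,S37),(S9,(S2,(S53,S40),(S56,S60)))).
Branch lengths along that path: 0.62 + 0.61 + 1.22 + 1.81 + 0.35 + 1.75 = 6.36.

6.36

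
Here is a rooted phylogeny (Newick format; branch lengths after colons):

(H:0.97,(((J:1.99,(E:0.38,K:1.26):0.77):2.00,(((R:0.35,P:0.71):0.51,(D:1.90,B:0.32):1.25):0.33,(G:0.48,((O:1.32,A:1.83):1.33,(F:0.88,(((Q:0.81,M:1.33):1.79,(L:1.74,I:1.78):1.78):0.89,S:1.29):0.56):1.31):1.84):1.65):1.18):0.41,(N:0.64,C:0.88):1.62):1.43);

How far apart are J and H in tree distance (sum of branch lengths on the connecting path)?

6.80

The path runs J → … → MRCA → … → H; the MRCA is the root of the tree.
Branch lengths along that path: 1.99 + 2.00 + 0.41 + 1.43 + 0.97 = 6.80.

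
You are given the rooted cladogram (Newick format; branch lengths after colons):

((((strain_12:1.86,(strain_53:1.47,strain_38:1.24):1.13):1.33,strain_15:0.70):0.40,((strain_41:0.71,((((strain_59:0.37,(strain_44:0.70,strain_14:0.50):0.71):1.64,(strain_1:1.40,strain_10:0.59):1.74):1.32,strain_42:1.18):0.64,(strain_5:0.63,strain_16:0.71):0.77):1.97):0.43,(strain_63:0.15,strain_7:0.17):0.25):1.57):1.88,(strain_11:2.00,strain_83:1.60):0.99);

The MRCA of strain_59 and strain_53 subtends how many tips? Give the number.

15

The MRCA of strain_59 and strain_53 is the node subtending (((strain_12,(strain_53,strain_38)),strain_15),((strain_41,((((strain_59,(strain_44,strain_14)),(strain_1,strain_10)),strain_42),(strain_5,strain_16))),(strain_63,strain_7))).
That clade contains 15 terminal taxa: strain_1, strain_10, strain_12, strain_14, strain_15, strain_16, strain_38, strain_41, strain_42, strain_44, strain_5, strain_53, strain_59, strain_63, strain_7.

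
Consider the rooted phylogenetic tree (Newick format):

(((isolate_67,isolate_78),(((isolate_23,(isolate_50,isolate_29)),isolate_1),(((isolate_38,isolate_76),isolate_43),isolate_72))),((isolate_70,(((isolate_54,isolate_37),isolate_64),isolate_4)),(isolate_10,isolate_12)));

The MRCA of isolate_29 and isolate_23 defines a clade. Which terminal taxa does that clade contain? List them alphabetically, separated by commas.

isolate_23, isolate_29, isolate_50

Tracing isolate_29: it sits inside (isolate_50,isolate_29).
Tracing isolate_23: it sits inside (isolate_23,(isolate_50,isolate_29)).
The smallest clade enclosing both is (isolate_23,(isolate_50,isolate_29)); the answer is its 3 terminal taxa in alphabetical order.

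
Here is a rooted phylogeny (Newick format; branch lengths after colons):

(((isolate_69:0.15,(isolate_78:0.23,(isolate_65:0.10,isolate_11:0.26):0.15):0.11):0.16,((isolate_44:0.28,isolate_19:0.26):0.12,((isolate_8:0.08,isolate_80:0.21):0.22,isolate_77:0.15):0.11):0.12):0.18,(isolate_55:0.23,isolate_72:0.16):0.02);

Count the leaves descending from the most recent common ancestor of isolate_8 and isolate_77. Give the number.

3

The MRCA of isolate_8 and isolate_77 is the node subtending ((isolate_8,isolate_80),isolate_77).
That clade contains 3 terminal taxa: isolate_77, isolate_8, isolate_80.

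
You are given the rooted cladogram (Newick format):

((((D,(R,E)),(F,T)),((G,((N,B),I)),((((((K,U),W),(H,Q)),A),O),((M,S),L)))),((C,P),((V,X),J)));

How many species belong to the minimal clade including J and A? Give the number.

The MRCA of J and A is the root, so the clade is the entire tree.
That clade contains 24 terminal taxa: A, B, C, D, E, F, G, H, I, J, K, L, M, N, O, P, Q, R, S, T, U, V, W, X.

24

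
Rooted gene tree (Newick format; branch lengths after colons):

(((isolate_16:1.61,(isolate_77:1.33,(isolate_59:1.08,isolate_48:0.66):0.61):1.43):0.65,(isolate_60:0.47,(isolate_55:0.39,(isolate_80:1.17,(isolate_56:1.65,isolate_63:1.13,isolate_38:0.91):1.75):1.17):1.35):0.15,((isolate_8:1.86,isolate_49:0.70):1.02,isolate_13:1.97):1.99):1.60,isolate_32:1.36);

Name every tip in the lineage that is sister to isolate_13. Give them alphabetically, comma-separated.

isolate_49, isolate_8

isolate_13 attaches to the tree at the node subtending ((isolate_8,isolate_49),isolate_13).
The other lineage descending from that same node — the sister group — is (isolate_8,isolate_49); its 2 tips in alphabetical order are the answer.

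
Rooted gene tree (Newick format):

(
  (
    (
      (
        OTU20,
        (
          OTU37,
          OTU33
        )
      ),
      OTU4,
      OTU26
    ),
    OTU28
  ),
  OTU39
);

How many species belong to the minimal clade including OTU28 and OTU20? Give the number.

6

The MRCA of OTU28 and OTU20 is the node subtending (((OTU20,(OTU37,OTU33)),OTU4,OTU26),OTU28).
That clade contains 6 terminal taxa: OTU20, OTU26, OTU28, OTU33, OTU37, OTU4.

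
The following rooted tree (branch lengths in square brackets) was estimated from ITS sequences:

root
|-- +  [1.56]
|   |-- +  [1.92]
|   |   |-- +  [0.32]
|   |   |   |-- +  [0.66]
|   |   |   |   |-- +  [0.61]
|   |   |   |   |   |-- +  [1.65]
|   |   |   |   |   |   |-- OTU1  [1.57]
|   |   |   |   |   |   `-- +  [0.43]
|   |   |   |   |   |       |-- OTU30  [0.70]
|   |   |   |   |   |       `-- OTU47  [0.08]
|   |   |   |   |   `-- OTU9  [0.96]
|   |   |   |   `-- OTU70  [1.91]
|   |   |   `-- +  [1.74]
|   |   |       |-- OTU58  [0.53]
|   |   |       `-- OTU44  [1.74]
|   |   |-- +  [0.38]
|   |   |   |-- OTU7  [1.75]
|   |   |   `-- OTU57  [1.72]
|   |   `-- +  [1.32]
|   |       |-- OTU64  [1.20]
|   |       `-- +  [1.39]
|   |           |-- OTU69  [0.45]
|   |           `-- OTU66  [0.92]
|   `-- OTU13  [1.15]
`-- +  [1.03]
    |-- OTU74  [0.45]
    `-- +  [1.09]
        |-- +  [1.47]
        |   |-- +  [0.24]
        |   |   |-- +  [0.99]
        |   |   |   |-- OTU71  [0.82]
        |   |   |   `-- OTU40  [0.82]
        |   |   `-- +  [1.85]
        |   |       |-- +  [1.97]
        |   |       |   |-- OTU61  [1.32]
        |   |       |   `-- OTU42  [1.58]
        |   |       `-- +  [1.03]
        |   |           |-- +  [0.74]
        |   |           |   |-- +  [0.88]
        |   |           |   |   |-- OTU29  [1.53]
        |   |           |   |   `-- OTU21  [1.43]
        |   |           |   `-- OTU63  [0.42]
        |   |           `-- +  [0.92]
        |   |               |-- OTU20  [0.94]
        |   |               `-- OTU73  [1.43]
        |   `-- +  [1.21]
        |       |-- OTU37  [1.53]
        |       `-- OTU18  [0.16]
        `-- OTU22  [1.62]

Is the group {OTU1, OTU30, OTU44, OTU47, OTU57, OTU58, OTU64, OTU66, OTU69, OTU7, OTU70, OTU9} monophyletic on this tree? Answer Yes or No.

Yes

The most recent common ancestor of these taxa subtends (((((OTU1,(OTU30,OTU47)),OTU9),OTU70),(OTU58,OTU44)),(OTU7,OTU57),(OTU64,(OTU69,OTU66))).
That clade has exactly 12 tips — every listed taxon and nothing else — so the group is monophyletic.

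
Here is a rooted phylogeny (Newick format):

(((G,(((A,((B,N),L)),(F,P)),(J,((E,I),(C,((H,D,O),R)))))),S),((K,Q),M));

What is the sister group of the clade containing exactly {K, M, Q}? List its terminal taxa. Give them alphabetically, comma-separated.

The clade containing exactly {K, M, Q} attaches directly to the root of the tree.
The other lineage descending from that same node — the sister group — is ((G,(((A,((B,N),L)),(F,P)),(J,((E,I),(C,((H,D,O),R)))))),S); its 16 tips in alphabetical order are the answer.

A, B, C, D, E, F, G, H, I, J, L, N, O, P, R, S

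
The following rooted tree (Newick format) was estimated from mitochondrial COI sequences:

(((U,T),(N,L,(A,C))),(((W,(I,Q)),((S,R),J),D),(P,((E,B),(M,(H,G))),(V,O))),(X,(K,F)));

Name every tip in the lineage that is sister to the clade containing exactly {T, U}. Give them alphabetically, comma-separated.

The clade containing exactly {T, U} attaches to the tree at the node subtending ((U,T),(N,L,(A,C))).
The other lineage descending from that same node — the sister group — is (N,L,(A,C)); its 4 tips in alphabetical order are the answer.

A, C, L, N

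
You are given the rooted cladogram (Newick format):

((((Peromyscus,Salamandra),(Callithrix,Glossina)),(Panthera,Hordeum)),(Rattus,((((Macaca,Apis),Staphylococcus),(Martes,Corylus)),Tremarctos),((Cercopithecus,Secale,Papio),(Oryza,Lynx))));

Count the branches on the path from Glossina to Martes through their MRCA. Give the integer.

9

The MRCA of Glossina and Martes is the root of the tree.
From Glossina up to that node: 4 branches. From Martes up to the same node: 5 branches. Total: 4 + 5 = 9.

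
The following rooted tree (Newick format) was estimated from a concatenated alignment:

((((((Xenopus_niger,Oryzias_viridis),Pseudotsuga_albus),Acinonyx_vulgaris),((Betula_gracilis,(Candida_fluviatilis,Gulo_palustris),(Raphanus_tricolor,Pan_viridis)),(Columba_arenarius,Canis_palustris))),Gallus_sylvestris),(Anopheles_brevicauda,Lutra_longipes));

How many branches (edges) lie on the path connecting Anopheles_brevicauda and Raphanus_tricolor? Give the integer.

8

The MRCA of Anopheles_brevicauda and Raphanus_tricolor is the root of the tree.
From Anopheles_brevicauda up to that node: 2 branches. From Raphanus_tricolor up to the same node: 6 branches. Total: 2 + 6 = 8.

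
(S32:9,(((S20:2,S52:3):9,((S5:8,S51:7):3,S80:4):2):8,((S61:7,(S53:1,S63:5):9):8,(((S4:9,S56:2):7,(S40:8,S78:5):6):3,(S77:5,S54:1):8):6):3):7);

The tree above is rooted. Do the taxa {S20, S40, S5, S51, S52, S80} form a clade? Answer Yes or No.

No

The MRCA of the listed taxa subtends (((S20,S52),((S5,S51),S80)),((S61,(S53,S63)),(((S4,S56),(S40,S78)),(S77,S54)))).
That clade also contains S4, S53, S54, S56, S61, S63, S77, S78, which are not in the proposed group, so the group is not monophyletic.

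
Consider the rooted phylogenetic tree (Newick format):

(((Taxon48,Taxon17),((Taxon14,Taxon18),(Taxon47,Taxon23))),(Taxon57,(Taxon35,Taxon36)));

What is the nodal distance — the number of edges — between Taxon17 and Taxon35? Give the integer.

The MRCA of Taxon17 and Taxon35 is the root of the tree.
From Taxon17 up to that node: 3 branches. From Taxon35 up to the same node: 3 branches. Total: 3 + 3 = 6.

6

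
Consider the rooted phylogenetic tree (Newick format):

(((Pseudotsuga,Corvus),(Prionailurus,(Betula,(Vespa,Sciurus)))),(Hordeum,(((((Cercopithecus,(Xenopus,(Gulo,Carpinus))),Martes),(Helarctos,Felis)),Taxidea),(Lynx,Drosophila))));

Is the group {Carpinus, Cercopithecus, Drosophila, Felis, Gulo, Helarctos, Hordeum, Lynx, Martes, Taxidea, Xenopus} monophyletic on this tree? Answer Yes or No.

The most recent common ancestor of these taxa subtends (Hordeum,(((((Cercopithecus,(Xenopus,(Gulo,Carpinus))),Martes),(Helarctos,Felis)),Taxidea),(Lynx,Drosophila))).
That clade has exactly 11 tips — every listed taxon and nothing else — so the group is monophyletic.

Yes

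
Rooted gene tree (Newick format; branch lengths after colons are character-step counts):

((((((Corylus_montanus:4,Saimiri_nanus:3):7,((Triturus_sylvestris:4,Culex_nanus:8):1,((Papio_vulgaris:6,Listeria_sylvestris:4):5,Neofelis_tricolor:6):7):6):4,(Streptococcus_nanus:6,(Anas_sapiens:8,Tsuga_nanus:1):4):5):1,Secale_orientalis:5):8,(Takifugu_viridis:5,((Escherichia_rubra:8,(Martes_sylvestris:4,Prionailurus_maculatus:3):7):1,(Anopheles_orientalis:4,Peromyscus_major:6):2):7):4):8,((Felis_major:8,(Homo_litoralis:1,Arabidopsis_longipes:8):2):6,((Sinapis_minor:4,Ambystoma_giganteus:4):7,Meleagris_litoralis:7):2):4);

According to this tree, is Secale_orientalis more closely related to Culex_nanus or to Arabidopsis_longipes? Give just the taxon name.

Culex_nanus

The MRCA of Secale_orientalis and Culex_nanus subtends ((((Corylus_montanus,Saimiri_nanus),((Triturus_sylvestris,Culex_nanus),((Papio_vulgaris,Listeria_sylvestris),Neofelis_tricolor))),(Streptococcus_nanus,(Anas_sapiens,Tsuga_nanus))),Secale_orientalis) (11 taxa).
The MRCA of Secale_orientalis and Arabidopsis_longipes is the root, subtending the entire tree (23 taxa).
The first is nested inside the second, so Secale_orientalis shares a more recent common ancestor with Culex_nanus.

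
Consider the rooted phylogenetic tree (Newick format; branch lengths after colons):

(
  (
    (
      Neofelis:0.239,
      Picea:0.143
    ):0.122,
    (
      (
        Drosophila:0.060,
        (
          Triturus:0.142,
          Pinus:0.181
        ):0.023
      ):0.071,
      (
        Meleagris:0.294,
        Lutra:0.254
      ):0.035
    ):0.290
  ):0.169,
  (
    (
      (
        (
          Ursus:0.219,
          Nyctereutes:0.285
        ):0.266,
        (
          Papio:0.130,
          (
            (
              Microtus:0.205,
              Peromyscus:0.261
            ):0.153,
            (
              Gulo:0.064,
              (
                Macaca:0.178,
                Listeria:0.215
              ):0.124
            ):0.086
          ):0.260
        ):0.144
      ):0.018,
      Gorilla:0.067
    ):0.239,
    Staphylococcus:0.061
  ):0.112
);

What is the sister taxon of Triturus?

Triturus attaches to the tree at the node subtending (Triturus,Pinus).
The other lineage descending from that same node — the sister group — is the single tip Pinus.

Pinus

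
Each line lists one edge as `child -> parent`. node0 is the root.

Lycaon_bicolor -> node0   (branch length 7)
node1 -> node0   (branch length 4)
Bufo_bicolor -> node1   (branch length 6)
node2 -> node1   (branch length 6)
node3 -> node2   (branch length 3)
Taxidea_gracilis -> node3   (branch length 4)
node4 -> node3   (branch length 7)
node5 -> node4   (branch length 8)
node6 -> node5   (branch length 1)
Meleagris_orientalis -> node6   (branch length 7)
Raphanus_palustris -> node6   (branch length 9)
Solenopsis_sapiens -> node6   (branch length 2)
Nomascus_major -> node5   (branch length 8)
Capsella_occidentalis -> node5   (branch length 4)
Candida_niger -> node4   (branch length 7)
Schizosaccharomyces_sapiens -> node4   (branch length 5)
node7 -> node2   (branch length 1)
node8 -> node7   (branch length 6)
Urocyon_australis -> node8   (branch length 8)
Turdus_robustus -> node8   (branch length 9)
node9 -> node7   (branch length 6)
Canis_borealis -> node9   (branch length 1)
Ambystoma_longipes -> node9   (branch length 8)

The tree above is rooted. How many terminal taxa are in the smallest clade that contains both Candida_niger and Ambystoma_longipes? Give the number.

12

The MRCA of Candida_niger and Ambystoma_longipes is the node subtending ((Taxidea_gracilis,(((Meleagris_orientalis,Raphanus_palustris,Solenopsis_sapiens),Nomascus_major,Capsella_occidentalis),Candida_niger,Schizosaccharomyces_sapiens)),((Urocyon_australis,Turdus_robustus),(Canis_borealis,Ambystoma_longipes))).
That clade contains 12 terminal taxa: Ambystoma_longipes, Candida_niger, Canis_borealis, Capsella_occidentalis, Meleagris_orientalis, Nomascus_major, Raphanus_palustris, Schizosaccharomyces_sapiens, Solenopsis_sapiens, Taxidea_gracilis, Turdus_robustus, Urocyon_australis.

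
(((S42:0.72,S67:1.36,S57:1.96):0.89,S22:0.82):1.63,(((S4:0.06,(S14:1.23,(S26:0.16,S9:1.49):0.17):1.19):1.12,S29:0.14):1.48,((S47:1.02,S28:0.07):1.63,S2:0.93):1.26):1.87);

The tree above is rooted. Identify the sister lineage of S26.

S9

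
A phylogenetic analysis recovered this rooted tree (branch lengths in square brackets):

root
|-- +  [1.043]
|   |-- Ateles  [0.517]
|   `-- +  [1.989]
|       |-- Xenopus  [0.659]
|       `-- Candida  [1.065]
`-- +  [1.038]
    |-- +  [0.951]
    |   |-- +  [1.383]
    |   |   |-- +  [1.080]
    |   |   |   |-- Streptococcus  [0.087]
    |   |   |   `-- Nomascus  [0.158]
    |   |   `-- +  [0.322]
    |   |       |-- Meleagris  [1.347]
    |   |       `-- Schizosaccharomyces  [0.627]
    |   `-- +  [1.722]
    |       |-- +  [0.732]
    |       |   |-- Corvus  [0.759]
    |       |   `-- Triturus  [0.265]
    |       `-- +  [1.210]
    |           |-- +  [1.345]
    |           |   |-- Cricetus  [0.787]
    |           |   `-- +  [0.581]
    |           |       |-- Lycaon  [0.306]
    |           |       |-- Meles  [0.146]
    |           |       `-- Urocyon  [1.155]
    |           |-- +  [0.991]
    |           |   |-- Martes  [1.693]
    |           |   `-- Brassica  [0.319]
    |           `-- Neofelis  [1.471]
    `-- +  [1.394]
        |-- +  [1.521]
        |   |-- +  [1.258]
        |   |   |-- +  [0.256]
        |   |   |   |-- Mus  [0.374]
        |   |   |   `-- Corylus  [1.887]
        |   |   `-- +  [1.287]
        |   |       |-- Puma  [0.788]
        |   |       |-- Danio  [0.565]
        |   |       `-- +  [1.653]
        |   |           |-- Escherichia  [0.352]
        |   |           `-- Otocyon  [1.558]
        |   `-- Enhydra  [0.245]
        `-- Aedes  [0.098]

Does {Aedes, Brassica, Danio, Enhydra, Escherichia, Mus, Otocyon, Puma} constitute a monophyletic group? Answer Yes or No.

No

The MRCA of the listed taxa subtends ((((Streptococcus,Nomascus),(Meleagris,Schizosaccharomyces)),((Corvus,Triturus),((Cricetus,(Lycaon,Meles,Urocyon)),(Martes,Brassica),Neofelis))),((((Mus,Corylus),(Puma,Danio,(Escherichia,Otocyon))),Enhydra),Aedes)).
That clade also contains Corvus, Corylus, Cricetus, Lycaon, Martes, Meleagris, Meles, Neofelis, Nomascus, Schizosaccharomyces, Streptococcus, Triturus, Urocyon, which are not in the proposed group, so the group is not monophyletic.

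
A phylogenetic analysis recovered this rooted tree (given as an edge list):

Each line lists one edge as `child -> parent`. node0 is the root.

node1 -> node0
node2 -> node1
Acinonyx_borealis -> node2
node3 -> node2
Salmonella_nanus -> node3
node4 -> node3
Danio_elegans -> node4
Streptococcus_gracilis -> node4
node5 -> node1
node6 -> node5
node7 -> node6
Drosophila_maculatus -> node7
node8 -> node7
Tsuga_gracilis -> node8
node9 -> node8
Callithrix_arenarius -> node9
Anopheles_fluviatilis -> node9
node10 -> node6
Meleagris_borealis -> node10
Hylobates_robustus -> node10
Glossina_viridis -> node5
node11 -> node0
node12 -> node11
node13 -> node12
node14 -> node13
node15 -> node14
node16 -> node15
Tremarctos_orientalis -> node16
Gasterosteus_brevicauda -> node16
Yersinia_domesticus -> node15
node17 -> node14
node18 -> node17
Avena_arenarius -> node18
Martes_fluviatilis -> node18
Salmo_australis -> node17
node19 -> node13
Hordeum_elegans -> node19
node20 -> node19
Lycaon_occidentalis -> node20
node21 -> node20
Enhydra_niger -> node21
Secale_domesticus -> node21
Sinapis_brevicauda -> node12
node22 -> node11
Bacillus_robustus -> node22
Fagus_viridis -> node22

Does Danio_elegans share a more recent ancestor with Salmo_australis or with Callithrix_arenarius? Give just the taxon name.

The MRCA of Danio_elegans and Callithrix_arenarius subtends ((Acinonyx_borealis,(Salmonella_nanus,(Danio_elegans,Streptococcus_gracilis))),(((Drosophila_maculatus,(Tsuga_gracilis,(Callithrix_arenarius,Anopheles_fluviatilis))),(Meleagris_borealis,Hylobates_robustus)),Glossina_viridis)) (11 taxa).
The MRCA of Danio_elegans and Salmo_australis is the root, subtending the entire tree (24 taxa).
The first is nested inside the second, so Danio_elegans shares a more recent common ancestor with Callithrix_arenarius.

Callithrix_arenarius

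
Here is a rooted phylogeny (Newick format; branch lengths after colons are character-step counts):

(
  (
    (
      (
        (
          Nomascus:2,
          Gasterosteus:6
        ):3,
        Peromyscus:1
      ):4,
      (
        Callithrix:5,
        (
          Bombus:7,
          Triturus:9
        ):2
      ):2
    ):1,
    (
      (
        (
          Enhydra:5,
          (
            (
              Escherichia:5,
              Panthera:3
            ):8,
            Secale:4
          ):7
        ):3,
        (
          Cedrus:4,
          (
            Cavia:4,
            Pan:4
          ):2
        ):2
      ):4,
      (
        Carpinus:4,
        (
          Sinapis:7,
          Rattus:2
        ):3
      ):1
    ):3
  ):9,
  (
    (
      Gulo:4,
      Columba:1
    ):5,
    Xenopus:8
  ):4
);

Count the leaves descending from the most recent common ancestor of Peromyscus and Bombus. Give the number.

6

The MRCA of Peromyscus and Bombus is the node subtending (((Nomascus,Gasterosteus),Peromyscus),(Callithrix,(Bombus,Triturus))).
That clade contains 6 terminal taxa: Bombus, Callithrix, Gasterosteus, Nomascus, Peromyscus, Triturus.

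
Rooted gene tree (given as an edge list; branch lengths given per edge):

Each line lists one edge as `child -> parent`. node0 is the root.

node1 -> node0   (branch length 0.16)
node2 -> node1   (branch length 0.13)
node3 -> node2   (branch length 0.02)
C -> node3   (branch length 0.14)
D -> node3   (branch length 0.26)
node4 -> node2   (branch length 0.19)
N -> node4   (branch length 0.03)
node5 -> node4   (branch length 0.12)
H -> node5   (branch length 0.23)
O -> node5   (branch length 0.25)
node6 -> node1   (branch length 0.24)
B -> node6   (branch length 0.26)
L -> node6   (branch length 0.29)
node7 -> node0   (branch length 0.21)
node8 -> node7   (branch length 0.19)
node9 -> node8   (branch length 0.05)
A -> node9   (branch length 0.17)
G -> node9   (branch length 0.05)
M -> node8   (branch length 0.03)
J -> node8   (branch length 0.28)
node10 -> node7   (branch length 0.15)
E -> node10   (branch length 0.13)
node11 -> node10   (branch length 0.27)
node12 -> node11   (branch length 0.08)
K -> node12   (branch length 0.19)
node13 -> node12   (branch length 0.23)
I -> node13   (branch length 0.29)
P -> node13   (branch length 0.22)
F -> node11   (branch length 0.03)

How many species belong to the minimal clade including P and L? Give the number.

The MRCA of P and L is the root, so the clade is the entire tree.
That clade contains 16 terminal taxa: A, B, C, D, E, F, G, H, I, J, K, L, M, N, O, P.

16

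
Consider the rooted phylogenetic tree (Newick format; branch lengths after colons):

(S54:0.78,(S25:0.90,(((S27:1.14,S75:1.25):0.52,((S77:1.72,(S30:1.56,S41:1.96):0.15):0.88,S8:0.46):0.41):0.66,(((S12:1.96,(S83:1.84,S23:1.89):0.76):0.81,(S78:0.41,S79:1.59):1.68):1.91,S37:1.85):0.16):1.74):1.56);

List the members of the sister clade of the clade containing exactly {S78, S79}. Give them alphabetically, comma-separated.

S12, S23, S83

The clade containing exactly {S78, S79} attaches to the tree at the node subtending ((S12,(S83,S23)),(S78,S79)).
The other lineage descending from that same node — the sister group — is (S12,(S83,S23)); its 3 tips in alphabetical order are the answer.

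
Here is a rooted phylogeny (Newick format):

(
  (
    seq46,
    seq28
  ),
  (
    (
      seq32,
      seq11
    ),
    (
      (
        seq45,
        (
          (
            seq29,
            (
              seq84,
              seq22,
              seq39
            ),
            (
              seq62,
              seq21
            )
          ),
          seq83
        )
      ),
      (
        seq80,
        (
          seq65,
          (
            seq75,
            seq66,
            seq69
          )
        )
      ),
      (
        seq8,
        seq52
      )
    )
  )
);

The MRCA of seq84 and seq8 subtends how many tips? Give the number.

15

The MRCA of seq84 and seq8 is the node subtending ((seq45,((seq29,(seq84,seq22,seq39),(seq62,seq21)),seq83)),(seq80,(seq65,(seq75,seq66,seq69))),(seq8,seq52)).
That clade contains 15 terminal taxa: seq21, seq22, seq29, seq39, seq45, seq52, seq62, seq65, seq66, seq69, seq75, seq8, seq80, seq83, seq84.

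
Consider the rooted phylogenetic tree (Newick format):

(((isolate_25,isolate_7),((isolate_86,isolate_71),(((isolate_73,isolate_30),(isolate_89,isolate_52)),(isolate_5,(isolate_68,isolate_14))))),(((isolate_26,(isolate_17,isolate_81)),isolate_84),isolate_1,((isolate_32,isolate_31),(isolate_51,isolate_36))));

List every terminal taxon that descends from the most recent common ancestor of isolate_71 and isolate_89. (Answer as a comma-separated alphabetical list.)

Tracing isolate_71: it sits inside (isolate_86,isolate_71).
Tracing isolate_89: it sits inside (isolate_89,isolate_52).
The smallest clade enclosing both is ((isolate_86,isolate_71),(((isolate_73,isolate_30),(isolate_89,isolate_52)),(isolate_5,(isolate_68,isolate_14)))); the answer is its 9 terminal taxa in alphabetical order.

isolate_14, isolate_30, isolate_5, isolate_52, isolate_68, isolate_71, isolate_73, isolate_86, isolate_89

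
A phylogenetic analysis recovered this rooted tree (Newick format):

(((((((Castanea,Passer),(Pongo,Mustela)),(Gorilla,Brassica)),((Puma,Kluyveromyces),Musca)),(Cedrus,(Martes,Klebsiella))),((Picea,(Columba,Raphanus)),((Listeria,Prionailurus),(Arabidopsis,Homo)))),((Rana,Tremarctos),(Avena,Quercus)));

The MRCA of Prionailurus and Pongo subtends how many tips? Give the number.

19

The MRCA of Prionailurus and Pongo is the node subtending ((((((Castanea,Passer),(Pongo,Mustela)),(Gorilla,Brassica)),((Puma,Kluyveromyces),Musca)),(Cedrus,(Martes,Klebsiella))),((Picea,(Columba,Raphanus)),((Listeria,Prionailurus),(Arabidopsis,Homo)))).
That clade contains 19 terminal taxa: Arabidopsis, Brassica, Castanea, Cedrus, Columba, Gorilla, Homo, Klebsiella, Kluyveromyces, Listeria, Martes, Musca, Mustela, Passer, Picea, Pongo, Prionailurus, Puma, Raphanus.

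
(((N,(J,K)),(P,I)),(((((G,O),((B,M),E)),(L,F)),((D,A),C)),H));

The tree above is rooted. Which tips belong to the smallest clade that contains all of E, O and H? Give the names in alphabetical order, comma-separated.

Tracing E: it sits inside ((B,M),E).
Tracing O: it sits inside (G,O).
Tracing H: it sits inside (((((G,O),((B,M),E)),(L,F)),((D,A),C)),H).
The smallest clade enclosing all 3 is (((((G,O),((B,M),E)),(L,F)),((D,A),C)),H); the answer is its 11 terminal taxa in alphabetical order.

A, B, C, D, E, F, G, H, L, M, O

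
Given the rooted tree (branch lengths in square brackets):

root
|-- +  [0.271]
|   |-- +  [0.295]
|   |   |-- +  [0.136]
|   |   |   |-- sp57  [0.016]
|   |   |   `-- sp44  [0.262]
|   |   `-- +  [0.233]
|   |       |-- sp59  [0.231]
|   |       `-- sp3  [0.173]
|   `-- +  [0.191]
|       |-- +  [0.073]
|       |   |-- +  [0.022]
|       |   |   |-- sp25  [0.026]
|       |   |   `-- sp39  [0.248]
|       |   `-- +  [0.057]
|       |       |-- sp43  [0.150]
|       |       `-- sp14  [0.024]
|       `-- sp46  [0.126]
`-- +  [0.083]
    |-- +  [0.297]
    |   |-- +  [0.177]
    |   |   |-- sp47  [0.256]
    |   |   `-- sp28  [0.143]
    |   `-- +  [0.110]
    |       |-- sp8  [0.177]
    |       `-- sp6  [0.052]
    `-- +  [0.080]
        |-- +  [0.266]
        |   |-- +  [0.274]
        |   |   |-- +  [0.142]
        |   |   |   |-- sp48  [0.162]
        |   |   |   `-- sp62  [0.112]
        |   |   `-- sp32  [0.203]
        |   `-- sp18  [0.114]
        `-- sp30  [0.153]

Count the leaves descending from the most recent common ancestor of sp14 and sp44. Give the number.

The MRCA of sp14 and sp44 is the node subtending (((sp57,sp44),(sp59,sp3)),(((sp25,sp39),(sp43,sp14)),sp46)).
That clade contains 9 terminal taxa: sp14, sp25, sp3, sp39, sp43, sp44, sp46, sp57, sp59.

9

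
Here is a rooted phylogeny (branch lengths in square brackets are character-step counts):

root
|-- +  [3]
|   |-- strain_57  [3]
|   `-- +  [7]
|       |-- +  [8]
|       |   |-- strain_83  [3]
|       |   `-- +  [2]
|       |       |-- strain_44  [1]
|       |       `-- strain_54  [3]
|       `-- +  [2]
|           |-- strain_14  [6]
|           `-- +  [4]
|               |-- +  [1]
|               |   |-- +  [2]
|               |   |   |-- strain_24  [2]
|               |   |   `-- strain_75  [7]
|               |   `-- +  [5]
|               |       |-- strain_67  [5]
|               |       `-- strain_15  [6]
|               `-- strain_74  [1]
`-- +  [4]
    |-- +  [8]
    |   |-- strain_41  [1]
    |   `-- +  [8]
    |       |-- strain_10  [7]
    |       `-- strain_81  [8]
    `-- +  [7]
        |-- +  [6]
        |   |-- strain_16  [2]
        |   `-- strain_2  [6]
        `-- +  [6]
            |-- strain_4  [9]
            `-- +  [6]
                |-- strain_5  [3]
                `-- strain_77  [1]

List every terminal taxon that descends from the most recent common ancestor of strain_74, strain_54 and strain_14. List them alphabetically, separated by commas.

strain_14, strain_15, strain_24, strain_44, strain_54, strain_67, strain_74, strain_75, strain_83

Tracing strain_74: it sits inside (((strain_24,strain_75),(strain_67,strain_15)),strain_74).
Tracing strain_54: it sits inside (strain_44,strain_54).
Tracing strain_14: it sits inside (strain_14,(((strain_24,strain_75),(strain_67,strain_15)),strain_74)).
The smallest clade enclosing all 3 is ((strain_83,(strain_44,strain_54)),(strain_14,(((strain_24,strain_75),(strain_67,strain_15)),strain_74))); the answer is its 9 terminal taxa in alphabetical order.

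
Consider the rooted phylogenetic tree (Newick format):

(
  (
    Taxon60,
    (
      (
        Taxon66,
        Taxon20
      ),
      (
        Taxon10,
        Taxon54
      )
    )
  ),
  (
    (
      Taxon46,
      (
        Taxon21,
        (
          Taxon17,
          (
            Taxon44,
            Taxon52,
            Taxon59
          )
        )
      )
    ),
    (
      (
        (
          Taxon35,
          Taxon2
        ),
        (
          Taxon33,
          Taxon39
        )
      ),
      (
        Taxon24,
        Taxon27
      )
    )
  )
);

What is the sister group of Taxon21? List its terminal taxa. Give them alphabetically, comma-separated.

Taxon21 attaches to the tree at the node subtending (Taxon21,(Taxon17,(Taxon44,Taxon52,Taxon59))).
The other lineage descending from that same node — the sister group — is (Taxon17,(Taxon44,Taxon52,Taxon59)); its 4 tips in alphabetical order are the answer.

Taxon17, Taxon44, Taxon52, Taxon59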